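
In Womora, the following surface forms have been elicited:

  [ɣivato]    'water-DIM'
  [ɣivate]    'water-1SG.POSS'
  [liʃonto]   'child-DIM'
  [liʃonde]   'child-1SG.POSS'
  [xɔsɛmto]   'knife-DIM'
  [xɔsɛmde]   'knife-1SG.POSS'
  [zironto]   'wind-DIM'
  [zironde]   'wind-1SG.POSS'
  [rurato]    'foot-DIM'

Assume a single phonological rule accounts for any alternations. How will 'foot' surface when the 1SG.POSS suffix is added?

The 1SG.POSS morpheme has two allomorphs, [-de] and [-te].
By contrast the DIM suffix keeps its initial [t] throughout — that segment must be underlying.
The 1SG.POSS suffix is therefore /-de/ underlyingly, with post-vocalic devoicing: voiced stops become voiceless after a vowel.
After 'foot', which ends in a vowel, the suffix surfaces as [-te], giving [rurate].

[rurate]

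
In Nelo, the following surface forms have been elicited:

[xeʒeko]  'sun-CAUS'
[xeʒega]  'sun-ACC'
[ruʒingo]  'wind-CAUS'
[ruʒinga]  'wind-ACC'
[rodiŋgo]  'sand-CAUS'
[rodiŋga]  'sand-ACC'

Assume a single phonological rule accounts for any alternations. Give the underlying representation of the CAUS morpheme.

The CAUS suffix surfaces as [-go] and [-ko], depending on the final segment of the stem.
By contrast the ACC suffix keeps its initial [g] throughout — that segment must be underlying.
So the underlying form is /-ko/, and voiceless stops become voiced after a nasal.

/-ko/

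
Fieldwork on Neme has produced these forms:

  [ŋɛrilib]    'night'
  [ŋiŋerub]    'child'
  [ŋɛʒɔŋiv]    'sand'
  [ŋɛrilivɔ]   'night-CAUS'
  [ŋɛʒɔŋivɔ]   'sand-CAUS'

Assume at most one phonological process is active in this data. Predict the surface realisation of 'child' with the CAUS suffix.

The root 'night' surfaces as [ŋɛrilivɔ] and [ŋɛrilib], with a stem-final [v] ~ [b] alternation.
But 'sand' keeps [v] in both environments ([ŋɛʒɔŋivɔ], [ŋɛʒɔŋiv]), so there is no rule changing /v/ to [b] in isolation.
The alternation reflects intervocalic spirantization: voiced stops become fricatives between vowels. /b/ is underlying.
From [ŋiŋerub] the stem 'child' is /ŋiŋerub/; between vowels this yields [ŋiŋeruvɔ].

[ŋiŋeruvɔ]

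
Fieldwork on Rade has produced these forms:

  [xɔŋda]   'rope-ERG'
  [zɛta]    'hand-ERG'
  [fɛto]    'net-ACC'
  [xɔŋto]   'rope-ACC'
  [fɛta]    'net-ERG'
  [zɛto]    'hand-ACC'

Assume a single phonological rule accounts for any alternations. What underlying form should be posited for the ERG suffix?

/-da/

The ERG morpheme has two allomorphs, [-da] and [-ta].
By contrast the ACC suffix keeps its initial [t] throughout — that segment must be underlying.
The ERG suffix is therefore /-da/ underlyingly, with post-vocalic devoicing: voiced stops become voiceless after a vowel.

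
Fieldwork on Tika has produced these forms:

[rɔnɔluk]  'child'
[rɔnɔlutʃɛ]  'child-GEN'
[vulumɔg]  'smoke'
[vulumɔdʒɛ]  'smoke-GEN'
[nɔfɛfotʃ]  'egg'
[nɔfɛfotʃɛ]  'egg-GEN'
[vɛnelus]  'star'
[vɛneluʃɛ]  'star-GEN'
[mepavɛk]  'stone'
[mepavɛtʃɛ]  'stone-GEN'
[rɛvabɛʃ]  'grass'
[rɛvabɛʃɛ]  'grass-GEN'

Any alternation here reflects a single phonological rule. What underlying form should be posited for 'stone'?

/mepavɛk/

In [mepavɛk] and [mepavɛtʃɛ] the final segment of 'stone' alternates: [k] ~ [tʃ].
But 'egg' keeps [tʃ] in both environments ([nɔfɛfotʃ], [nɔfɛfotʃɛ]), so there is no rule changing /tʃ/ to [k] in isolation.
The underlying segment must be /k/; /k/, /g/ and /s/ become palato-alveolar [tʃ], [dʒ] and [ʃ] before a front vowel, yielding [tʃ] there.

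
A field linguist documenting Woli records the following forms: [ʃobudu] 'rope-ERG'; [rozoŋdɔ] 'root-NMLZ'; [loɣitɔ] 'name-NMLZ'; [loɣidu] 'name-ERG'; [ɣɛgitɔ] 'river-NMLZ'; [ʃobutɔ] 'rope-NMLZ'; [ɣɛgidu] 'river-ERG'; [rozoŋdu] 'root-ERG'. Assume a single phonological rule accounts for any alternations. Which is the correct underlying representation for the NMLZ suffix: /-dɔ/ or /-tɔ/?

The NMLZ morpheme has two allomorphs, [-dɔ] and [-tɔ].
The ERG suffix, which begins with [d], is invariant after every stem; so [d] is not altered by any rule here.
So the underlying form is /-tɔ/, and voiceless stops become voiced after a nasal.

/-tɔ/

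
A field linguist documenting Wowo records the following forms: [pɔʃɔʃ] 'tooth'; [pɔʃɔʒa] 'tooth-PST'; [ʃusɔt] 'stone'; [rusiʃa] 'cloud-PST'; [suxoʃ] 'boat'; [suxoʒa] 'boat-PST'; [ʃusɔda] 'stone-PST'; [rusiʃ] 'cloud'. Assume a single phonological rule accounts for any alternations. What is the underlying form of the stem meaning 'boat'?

/suxoʒ/

In [suxoʒa] and [suxoʃ] the final segment of 'boat' alternates: [ʒ] ~ [ʃ].
The stem 'cloud' ([rusiʃa], [rusiʃ]) shows [ʃ] unchanged in both environments, so [ʃ] cannot be basic with [ʒ] derived before the PST suffix.
So /ʒ/ is underlying, and a rule of word-final obstruent devoicing — voiced obstruents become voiceless word-finally — gives [ʃ].
So 'boat' = /suxoʒ/.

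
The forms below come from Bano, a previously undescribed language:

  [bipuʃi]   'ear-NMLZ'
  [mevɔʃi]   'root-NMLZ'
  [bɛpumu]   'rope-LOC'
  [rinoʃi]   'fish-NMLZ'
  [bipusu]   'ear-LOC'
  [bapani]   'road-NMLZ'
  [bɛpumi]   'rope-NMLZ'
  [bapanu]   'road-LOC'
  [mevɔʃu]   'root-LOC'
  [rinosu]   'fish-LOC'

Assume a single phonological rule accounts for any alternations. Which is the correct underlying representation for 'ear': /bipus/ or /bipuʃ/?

/bipus/

'ear' shows [s] ~ [ʃ] at the end of the stem ([bipusu] vs [bipuʃi]).
If /ʃ/ were underlying and a rule turned it into [s] before the LOC suffix, 'root' would also alternate; but it has [ʃ] in both [mevɔʃu] and [mevɔʃi].
The underlying segment must be /s/; /s/ becomes palato-alveolar [ʃ] before a front vowel, yielding [ʃ] there.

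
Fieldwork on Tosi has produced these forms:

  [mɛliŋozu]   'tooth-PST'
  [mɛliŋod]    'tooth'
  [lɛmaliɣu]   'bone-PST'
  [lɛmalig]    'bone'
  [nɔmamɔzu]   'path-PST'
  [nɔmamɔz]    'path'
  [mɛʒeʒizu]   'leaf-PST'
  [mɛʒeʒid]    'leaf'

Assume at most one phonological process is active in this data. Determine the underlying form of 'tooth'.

/mɛliŋod/

'tooth' shows [z] ~ [d] at the end of the stem ([mɛliŋozu] vs [mɛliŋod]).
The stem 'path' ([nɔmamɔzu], [nɔmamɔz]) shows [z] unchanged in both environments, so [z] cannot be basic with [d] derived in isolation.
The alternation reflects intervocalic spirantization: voiced stops become fricatives between vowels. /d/ is underlying.
Hence 'tooth' is /mɛliŋod/ underlyingly.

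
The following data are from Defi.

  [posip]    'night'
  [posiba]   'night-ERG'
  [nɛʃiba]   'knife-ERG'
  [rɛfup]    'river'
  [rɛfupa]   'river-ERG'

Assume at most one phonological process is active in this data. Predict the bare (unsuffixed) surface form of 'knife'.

'night' shows [p] ~ [b] at the end of the stem ([posip] vs [posiba]).
Compare 'river', with invariant [p] in [rɛfup] and [rɛfupa]: an analysis with underlying /p/ and a rule producing [b] before the ERG suffix would wrongly predict alternation here too.
The underlying segment must be /b/; voiced obstruents become voiceless word-finally, yielding [p] there.
From [nɛʃiba] the stem 'knife' is /nɛʃib/; word-finally this yields [nɛʃip].

[nɛʃip]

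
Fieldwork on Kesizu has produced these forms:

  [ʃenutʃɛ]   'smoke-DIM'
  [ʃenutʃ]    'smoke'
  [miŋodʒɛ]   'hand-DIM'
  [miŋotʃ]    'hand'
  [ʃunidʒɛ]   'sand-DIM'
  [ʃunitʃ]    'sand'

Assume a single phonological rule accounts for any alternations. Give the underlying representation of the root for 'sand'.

The stem for 'sand' ends in [dʒ] in [ʃunidʒɛ] but [tʃ] in [ʃunitʃ].
If /tʃ/ were underlying and a rule turned it into [dʒ] before the DIM suffix, 'smoke' would also alternate; but it has [tʃ] in both [ʃenutʃɛ] and [ʃenutʃ].
The underlying segment must be /dʒ/; voiced obstruents become voiceless word-finally, yielding [tʃ] there.
Hence 'sand' is /ʃunidʒ/ underlyingly.

/ʃunidʒ/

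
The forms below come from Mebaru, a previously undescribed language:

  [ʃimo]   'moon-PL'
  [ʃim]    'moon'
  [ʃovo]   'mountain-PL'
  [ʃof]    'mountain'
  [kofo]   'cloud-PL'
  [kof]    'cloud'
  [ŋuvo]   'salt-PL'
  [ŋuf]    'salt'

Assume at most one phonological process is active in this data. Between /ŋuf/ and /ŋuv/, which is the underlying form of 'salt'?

The root 'salt' surfaces as [ŋuvo] and [ŋuf], with a stem-final [v] ~ [f] alternation.
But 'cloud' keeps [f] in both environments ([kofo], [kof]), so there is no rule changing /f/ to [v] before the PL suffix.
So /v/ is underlying, and a rule of word-final obstruent devoicing — voiced obstruents become voiceless word-finally — gives [f].

/ŋuv/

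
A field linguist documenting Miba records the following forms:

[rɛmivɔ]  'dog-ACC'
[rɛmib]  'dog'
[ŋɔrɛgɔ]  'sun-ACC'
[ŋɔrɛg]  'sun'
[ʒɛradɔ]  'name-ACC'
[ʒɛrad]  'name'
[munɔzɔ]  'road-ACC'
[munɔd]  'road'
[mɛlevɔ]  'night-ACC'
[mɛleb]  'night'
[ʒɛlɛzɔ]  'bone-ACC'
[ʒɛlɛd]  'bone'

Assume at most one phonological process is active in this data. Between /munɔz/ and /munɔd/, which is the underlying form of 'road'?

/munɔz/

In [munɔzɔ] and [munɔd] the final segment of 'road' alternates: [z] ~ [d].
Compare 'name', with invariant [d] in [ʒɛradɔ] and [ʒɛrad]: an analysis with underlying /d/ and a rule producing [z] before the ACC suffix would wrongly predict alternation here too.
Therefore /z/ is basic and [d] is derived by word-final hardening (voiced fricatives become stops word-finally).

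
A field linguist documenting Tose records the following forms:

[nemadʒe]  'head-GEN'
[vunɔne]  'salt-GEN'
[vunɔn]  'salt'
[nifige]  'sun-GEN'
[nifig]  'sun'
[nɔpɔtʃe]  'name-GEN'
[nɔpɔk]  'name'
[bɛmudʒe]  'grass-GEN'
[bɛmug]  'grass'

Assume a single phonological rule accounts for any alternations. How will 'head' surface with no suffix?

In [bɛmudʒe] and [bɛmug] the final segment of 'grass' alternates: [dʒ] ~ [g].
But 'sun' keeps [g] in both environments ([nifige], [nifig]), so there is no rule changing /g/ to [dʒ] before the GEN suffix.
The alternation reflects depalatalization: palato-alveolar /tʃ/ and /dʒ/ become [k] and [g] when no front vowel follows. /dʒ/ is underlying.
The one attested form of 'head', [nemadʒe], shows underlying /nemadʒ/. Applying the same rule when no front vowel follows gives [nemag].

[nemag]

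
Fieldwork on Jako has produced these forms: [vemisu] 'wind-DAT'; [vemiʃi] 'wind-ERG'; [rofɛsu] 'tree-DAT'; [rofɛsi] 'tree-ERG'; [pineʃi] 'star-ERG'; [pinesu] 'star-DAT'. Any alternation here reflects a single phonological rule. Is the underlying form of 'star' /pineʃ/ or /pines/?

/pineʃ/

In [pineʃi] and [pinesu] the final segment of 'star' alternates: [ʃ] ~ [s].
But 'tree' keeps [s] in both environments ([rofɛsi], [rofɛsu]), so there is no rule changing /s/ to [ʃ] before the ERG suffix.
So /ʃ/ is underlying, and a rule of depalatalization — palato-alveolar /ʃ/ becomes [s] when no front vowel follows — gives [s].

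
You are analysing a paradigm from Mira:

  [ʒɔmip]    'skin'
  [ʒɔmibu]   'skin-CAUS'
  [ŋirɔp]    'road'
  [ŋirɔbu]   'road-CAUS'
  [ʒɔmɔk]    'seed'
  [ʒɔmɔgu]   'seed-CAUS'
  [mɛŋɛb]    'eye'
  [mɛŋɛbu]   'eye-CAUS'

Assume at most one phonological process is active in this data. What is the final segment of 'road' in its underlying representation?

The stem for 'road' ends in [p] in [ŋirɔp] but [b] in [ŋirɔbu].
The stem 'eye' ([mɛŋɛb], [mɛŋɛbu]) shows [b] unchanged in both environments, so [b] cannot be basic with [p] derived in isolation.
The underlying segment must be /p/; voiceless stops become voiced between vowels, yielding [b] there.

/p/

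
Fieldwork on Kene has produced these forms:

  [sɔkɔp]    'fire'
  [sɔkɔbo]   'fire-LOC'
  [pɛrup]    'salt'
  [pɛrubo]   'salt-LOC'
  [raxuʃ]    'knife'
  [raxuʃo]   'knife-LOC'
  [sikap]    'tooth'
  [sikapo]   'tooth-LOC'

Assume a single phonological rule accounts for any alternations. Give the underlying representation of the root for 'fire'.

The root 'fire' surfaces as [sɔkɔp] and [sɔkɔbo], with a stem-final [p] ~ [b] alternation.
Compare 'tooth', with invariant [p] in [sikap] and [sikapo]: an analysis with underlying /p/ and a rule producing [b] before the LOC suffix would wrongly predict alternation here too.
So /b/ is underlying, and a rule of word-final obstruent devoicing — voiced obstruents become voiceless word-finally — gives [p].
Hence 'fire' is /sɔkɔb/ underlyingly.

/sɔkɔb/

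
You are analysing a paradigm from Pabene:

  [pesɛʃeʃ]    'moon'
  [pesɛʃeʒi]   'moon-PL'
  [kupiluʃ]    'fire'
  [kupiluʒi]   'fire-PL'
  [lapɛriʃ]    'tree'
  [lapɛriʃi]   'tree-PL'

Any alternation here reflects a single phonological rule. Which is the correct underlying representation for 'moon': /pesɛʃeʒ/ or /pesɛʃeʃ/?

In [pesɛʃeʃ] and [pesɛʃeʒi] the final segment of 'moon' alternates: [ʃ] ~ [ʒ].
If /ʃ/ were underlying and a rule turned it into [ʒ] before the PL suffix, 'tree' would also alternate; but it has [ʃ] in both [lapɛriʃ] and [lapɛriʃi].
Therefore /ʒ/ is basic and [ʃ] is derived by word-final obstruent devoicing (voiced obstruents become voiceless word-finally).

/pesɛʃeʒ/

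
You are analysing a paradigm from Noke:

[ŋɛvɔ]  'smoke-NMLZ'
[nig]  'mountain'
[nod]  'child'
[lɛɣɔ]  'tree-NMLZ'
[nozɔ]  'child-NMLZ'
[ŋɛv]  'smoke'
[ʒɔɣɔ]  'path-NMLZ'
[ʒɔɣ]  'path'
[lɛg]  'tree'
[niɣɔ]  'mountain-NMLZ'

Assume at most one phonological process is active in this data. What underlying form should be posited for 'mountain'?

/nig/

The root 'mountain' surfaces as [niɣɔ] and [nig], with a stem-final [ɣ] ~ [g] alternation.
Compare 'path', with invariant [ɣ] in [ʒɔɣɔ] and [ʒɔɣ]: an analysis with underlying /ɣ/ and a rule producing [g] in isolation would wrongly predict alternation here too.
Therefore /g/ is basic and [ɣ] is derived by intervocalic spirantization (voiced stops become fricatives between vowels).
The underlying form of 'mountain' is therefore /nig/.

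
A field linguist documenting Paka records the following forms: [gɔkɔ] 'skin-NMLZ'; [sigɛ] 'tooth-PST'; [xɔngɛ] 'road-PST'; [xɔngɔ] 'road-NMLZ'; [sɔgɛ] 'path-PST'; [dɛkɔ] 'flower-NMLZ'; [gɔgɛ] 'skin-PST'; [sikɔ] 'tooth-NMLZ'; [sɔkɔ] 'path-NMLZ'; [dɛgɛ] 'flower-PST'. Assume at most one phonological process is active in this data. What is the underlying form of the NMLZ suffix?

The NMLZ suffix surfaces as [-gɔ] and [-kɔ], depending on the final segment of the stem.
By contrast the PST suffix keeps its initial [g] throughout — that segment must be underlying.
So the underlying form is /-kɔ/, and voiceless stops become voiced after a nasal.

/-kɔ/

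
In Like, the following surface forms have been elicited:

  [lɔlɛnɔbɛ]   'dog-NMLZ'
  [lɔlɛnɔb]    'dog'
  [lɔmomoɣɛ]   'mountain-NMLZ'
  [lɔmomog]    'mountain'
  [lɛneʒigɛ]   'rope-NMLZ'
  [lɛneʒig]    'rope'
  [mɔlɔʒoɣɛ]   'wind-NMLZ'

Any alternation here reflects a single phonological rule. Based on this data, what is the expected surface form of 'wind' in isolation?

In [lɔmomoɣɛ] and [lɔmomog] the final segment of 'mountain' alternates: [ɣ] ~ [g].
But 'rope' keeps [g] in both environments ([lɛneʒigɛ], [lɛneʒig]), so there is no rule changing /g/ to [ɣ] before the NMLZ suffix.
So /ɣ/ is underlying, and a rule of word-final hardening — voiced fricatives become stops word-finally — gives [g].
The one attested form of 'wind', [mɔlɔʒoɣɛ], shows underlying /mɔlɔʒoɣ/. Applying the same rule word-finally gives [mɔlɔʒog].

[mɔlɔʒog]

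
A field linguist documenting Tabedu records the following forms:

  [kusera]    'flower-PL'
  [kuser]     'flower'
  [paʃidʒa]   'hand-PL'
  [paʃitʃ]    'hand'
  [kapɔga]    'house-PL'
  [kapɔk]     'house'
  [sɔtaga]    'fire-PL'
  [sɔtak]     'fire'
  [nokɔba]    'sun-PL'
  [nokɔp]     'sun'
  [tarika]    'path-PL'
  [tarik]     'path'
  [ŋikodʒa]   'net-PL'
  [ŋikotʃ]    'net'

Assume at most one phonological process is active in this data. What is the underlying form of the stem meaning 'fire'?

The stem for 'fire' ends in [g] in [sɔtaga] but [k] in [sɔtak].
Compare 'path', with invariant [k] in [tarika] and [tarik]: an analysis with underlying /k/ and a rule producing [g] before the PL suffix would wrongly predict alternation here too.
The underlying segment must be /g/; voiced obstruents become voiceless word-finally, yielding [k] there.
Hence 'fire' is /sɔtag/ underlyingly.

/sɔtag/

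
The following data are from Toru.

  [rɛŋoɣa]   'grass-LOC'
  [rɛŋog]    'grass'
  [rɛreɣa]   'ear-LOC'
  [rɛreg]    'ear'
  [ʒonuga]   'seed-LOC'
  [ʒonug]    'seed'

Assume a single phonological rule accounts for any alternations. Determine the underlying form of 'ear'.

/rɛreɣ/

In [rɛreɣa] and [rɛreg] the final segment of 'ear' alternates: [ɣ] ~ [g].
If /g/ were underlying and a rule turned it into [ɣ] before the LOC suffix, 'seed' would also alternate; but it has [g] in both [ʒonuga] and [ʒonug].
The underlying segment must be /ɣ/; voiced fricatives become stops word-finally, yielding [g] there.
So 'ear' = /rɛreɣ/.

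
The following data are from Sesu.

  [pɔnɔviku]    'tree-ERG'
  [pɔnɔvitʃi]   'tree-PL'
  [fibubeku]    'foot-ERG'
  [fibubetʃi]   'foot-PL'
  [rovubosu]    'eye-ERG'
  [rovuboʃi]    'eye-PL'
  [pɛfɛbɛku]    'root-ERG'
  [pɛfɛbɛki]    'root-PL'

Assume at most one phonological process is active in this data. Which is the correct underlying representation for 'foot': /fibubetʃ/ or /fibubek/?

The stem for 'foot' ends in [k] in [fibubeku] but [tʃ] in [fibubetʃi].
But 'root' keeps [k] in both environments ([pɛfɛbɛku], [pɛfɛbɛki]), so there is no rule changing /k/ to [tʃ] before the PL suffix.
The underlying segment must be /tʃ/; palato-alveolar /tʃ/ and /ʃ/ become [k] and [s] when no front vowel follows, yielding [k] there.

/fibubetʃ/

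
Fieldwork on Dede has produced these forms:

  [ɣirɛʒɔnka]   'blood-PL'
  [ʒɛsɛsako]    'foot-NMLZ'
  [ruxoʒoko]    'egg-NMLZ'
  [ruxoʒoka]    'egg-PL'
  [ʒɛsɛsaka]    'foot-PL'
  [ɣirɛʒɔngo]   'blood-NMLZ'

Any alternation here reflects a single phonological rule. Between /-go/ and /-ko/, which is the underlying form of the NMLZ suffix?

/-go/

The NMLZ morpheme has two allomorphs, [-go] and [-ko].
By contrast the PL suffix keeps its initial [k] throughout — that segment must be underlying.
The NMLZ suffix is therefore /-go/ underlyingly, with post-vocalic devoicing: voiced stops become voiceless after a vowel.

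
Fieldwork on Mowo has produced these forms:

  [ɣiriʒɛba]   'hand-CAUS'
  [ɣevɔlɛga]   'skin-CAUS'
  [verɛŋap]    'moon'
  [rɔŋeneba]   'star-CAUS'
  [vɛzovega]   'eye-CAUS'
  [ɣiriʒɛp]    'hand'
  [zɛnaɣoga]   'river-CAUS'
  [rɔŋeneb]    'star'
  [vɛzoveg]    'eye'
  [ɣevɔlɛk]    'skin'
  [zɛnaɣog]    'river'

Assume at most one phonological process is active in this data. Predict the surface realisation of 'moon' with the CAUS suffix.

[verɛŋaba]

In [ɣiriʒɛp] and [ɣiriʒɛba] the final segment of 'hand' alternates: [p] ~ [b].
But 'star' keeps [b] in both environments ([rɔŋeneb], [rɔŋeneba]), so there is no rule changing /b/ to [p] in isolation.
The underlying segment must be /p/; voiceless stops become voiced between vowels, yielding [b] there.
The one attested form of 'moon', [verɛŋap], shows underlying /verɛŋap/. Applying the same rule between vowels gives [verɛŋaba].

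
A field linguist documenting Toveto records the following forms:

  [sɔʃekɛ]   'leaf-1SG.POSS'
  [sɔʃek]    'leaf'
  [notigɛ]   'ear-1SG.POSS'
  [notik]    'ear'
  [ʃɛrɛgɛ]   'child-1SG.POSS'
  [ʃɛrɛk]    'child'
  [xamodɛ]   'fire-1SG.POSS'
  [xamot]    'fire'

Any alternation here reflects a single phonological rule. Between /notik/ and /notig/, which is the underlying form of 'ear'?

/notig/

In [notigɛ] and [notik] the final segment of 'ear' alternates: [g] ~ [k].
The stem 'leaf' ([sɔʃekɛ], [sɔʃek]) shows [k] unchanged in both environments, so [k] cannot be basic with [g] derived before the 1SG.POSS suffix.
So /g/ is underlying, and a rule of word-final obstruent devoicing — voiced obstruents become voiceless word-finally — gives [k].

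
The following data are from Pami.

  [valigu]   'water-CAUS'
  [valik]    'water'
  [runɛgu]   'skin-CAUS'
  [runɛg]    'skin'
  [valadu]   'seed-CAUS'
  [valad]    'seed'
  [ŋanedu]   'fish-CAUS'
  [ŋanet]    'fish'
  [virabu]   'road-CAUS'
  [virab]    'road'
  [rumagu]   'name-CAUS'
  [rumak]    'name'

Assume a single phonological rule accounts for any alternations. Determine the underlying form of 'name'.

The stem for 'name' ends in [g] in [rumagu] but [k] in [rumak].
Compare 'skin', with invariant [g] in [runɛgu] and [runɛg]: an analysis with underlying /g/ and a rule producing [k] in isolation would wrongly predict alternation here too.
The alternation reflects intervocalic voicing: voiceless stops become voiced between vowels. /k/ is underlying.
The underlying form of 'name' is therefore /rumak/.

/rumak/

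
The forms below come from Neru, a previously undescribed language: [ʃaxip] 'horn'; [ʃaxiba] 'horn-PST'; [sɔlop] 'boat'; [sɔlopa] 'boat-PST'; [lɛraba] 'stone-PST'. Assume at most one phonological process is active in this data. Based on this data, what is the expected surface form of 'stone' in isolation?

'horn' shows [p] ~ [b] at the end of the stem ([ʃaxip] vs [ʃaxiba]).
If /p/ were underlying and a rule turned it into [b] before the PST suffix, 'boat' would also alternate; but it has [p] in both [sɔlop] and [sɔlopa].
So /b/ is underlying, and a rule of word-final obstruent devoicing — voiced obstruents become voiceless word-finally — gives [p].
The one attested form of 'stone', [lɛraba], shows underlying /lɛrab/. Applying the same rule word-finally gives [lɛrap].

[lɛrap]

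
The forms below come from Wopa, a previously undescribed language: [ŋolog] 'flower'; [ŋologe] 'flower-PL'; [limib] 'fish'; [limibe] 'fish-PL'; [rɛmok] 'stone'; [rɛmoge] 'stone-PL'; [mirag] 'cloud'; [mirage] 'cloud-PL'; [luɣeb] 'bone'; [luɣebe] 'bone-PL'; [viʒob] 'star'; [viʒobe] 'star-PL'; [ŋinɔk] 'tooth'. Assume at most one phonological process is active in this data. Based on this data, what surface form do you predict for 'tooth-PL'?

'stone' shows [k] ~ [g] at the end of the stem ([rɛmok] vs [rɛmoge]).
Compare 'cloud', with invariant [g] in [mirag] and [mirage]: an analysis with underlying /g/ and a rule producing [k] in isolation would wrongly predict alternation here too.
So /k/ is underlying, and a rule of intervocalic voicing — voiceless stops become voiced between vowels — gives [g].
From [ŋinɔk] the stem 'tooth' is /ŋinɔk/; between vowels this yields [ŋinɔge].

[ŋinɔge]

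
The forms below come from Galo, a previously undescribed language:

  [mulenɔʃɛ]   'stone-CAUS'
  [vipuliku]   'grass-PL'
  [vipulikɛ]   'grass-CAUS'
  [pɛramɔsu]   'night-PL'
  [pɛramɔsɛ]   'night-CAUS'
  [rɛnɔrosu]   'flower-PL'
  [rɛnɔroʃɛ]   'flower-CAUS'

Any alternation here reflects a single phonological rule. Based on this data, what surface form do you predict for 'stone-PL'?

[mulenɔsu]

The stem for 'flower' ends in [s] in [rɛnɔrosu] but [ʃ] in [rɛnɔroʃɛ].
If /s/ were underlying and a rule turned it into [ʃ] before the CAUS suffix, 'night' would also alternate; but it has [s] in both [pɛramɔsu] and [pɛramɔsɛ].
The underlying segment must be /ʃ/; palato-alveolar /ʃ/ becomes [s] when no front vowel follows, yielding [s] there.
From [mulenɔʃɛ] the stem 'stone' is /mulenɔʃ/; when no front vowel follows this yields [mulenɔsu].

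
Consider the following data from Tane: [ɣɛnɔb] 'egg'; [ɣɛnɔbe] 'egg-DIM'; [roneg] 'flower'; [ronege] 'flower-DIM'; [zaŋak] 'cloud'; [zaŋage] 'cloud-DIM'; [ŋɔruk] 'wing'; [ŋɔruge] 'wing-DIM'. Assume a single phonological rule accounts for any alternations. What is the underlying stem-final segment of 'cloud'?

/k/

The root 'cloud' surfaces as [zaŋak] and [zaŋage], with a stem-final [k] ~ [g] alternation.
The stem 'flower' ([roneg], [ronege]) shows [g] unchanged in both environments, so [g] cannot be basic with [k] derived in isolation.
The underlying segment must be /k/; voiceless stops become voiced between vowels, yielding [g] there.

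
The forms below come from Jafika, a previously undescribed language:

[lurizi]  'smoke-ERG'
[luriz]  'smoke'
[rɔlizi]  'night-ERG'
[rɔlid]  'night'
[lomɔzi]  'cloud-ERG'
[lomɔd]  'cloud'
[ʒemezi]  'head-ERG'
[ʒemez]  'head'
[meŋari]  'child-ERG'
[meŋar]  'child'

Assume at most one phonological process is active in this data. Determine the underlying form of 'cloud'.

/lomɔd/

The root 'cloud' surfaces as [lomɔzi] and [lomɔd], with a stem-final [z] ~ [d] alternation.
But 'head' keeps [z] in both environments ([ʒemezi], [ʒemez]), so there is no rule changing /z/ to [d] in isolation.
So /d/ is underlying, and a rule of intervocalic spirantization — voiced stops become fricatives between vowels — gives [z].
The underlying form of 'cloud' is therefore /lomɔd/.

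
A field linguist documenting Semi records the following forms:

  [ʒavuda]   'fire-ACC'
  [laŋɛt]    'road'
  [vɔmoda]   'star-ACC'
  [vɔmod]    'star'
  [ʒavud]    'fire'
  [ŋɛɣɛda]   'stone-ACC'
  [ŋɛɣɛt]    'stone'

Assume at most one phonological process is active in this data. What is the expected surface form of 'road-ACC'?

[laŋɛda]

The root 'stone' surfaces as [ŋɛɣɛt] and [ŋɛɣɛda], with a stem-final [t] ~ [d] alternation.
But 'fire' keeps [d] in both environments ([ʒavud], [ʒavuda]), so there is no rule changing /d/ to [t] in isolation.
So /t/ is underlying, and a rule of intervocalic voicing — voiceless stops become voiced between vowels — gives [d].
From [laŋɛt] the stem 'road' is /laŋɛt/; between vowels this yields [laŋɛda].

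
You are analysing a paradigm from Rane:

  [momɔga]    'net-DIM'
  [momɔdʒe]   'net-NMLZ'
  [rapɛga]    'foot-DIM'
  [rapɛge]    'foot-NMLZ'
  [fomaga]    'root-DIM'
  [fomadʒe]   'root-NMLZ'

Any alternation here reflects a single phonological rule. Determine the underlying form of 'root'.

In [fomaga] and [fomadʒe] the final segment of 'root' alternates: [g] ~ [dʒ].
But 'foot' keeps [g] in both environments ([rapɛga], [rapɛge]), so there is no rule changing /g/ to [dʒ] before the NMLZ suffix.
The underlying segment must be /dʒ/; palato-alveolar /dʒ/ becomes [g] when no front vowel follows, yielding [g] there.

/fomadʒ/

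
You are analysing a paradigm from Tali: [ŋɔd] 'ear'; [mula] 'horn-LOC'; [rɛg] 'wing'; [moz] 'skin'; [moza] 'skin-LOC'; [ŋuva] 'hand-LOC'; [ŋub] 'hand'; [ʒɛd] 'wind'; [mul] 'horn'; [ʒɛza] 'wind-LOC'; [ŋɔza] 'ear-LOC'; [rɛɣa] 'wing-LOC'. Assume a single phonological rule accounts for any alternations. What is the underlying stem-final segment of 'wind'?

The stem for 'wind' ends in [z] in [ʒɛza] but [d] in [ʒɛd].
The stem 'skin' ([moza], [moz]) shows [z] unchanged in both environments, so [z] cannot be basic with [d] derived in isolation.
Therefore /d/ is basic and [z] is derived by intervocalic spirantization (voiced stops become fricatives between vowels).

/d/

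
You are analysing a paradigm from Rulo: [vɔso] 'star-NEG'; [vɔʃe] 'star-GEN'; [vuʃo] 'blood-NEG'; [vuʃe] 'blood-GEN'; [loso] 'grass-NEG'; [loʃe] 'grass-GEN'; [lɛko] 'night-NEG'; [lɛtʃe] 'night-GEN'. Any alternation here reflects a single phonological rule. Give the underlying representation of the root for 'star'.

/vɔs/

In [vɔso] and [vɔʃe] the final segment of 'star' alternates: [s] ~ [ʃ].
Compare 'blood', with invariant [ʃ] in [vuʃo] and [vuʃe]: an analysis with underlying /ʃ/ and a rule producing [s] before the NEG suffix would wrongly predict alternation here too.
The underlying segment must be /s/; /k/ and /s/ become palato-alveolar [tʃ] and [ʃ] before a front vowel, yielding [ʃ] there.
The underlying form of 'star' is therefore /vɔs/.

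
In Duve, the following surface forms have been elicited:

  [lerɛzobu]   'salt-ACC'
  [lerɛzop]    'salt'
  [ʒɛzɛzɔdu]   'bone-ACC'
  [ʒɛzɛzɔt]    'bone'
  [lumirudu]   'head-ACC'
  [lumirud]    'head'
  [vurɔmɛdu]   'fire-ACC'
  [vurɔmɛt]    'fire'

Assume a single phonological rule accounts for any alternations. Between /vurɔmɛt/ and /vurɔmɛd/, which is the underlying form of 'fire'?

/vurɔmɛt/

The stem for 'fire' ends in [d] in [vurɔmɛdu] but [t] in [vurɔmɛt].
The stem 'head' ([lumirudu], [lumirud]) shows [d] unchanged in both environments, so [d] cannot be basic with [t] derived in isolation.
The underlying segment must be /t/; voiceless stops become voiced between vowels, yielding [d] there.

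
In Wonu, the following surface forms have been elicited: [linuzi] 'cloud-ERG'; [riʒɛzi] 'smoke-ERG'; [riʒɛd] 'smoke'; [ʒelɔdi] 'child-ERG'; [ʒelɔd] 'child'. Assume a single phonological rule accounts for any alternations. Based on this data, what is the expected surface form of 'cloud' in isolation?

In [riʒɛzi] and [riʒɛd] the final segment of 'smoke' alternates: [z] ~ [d].
But 'child' keeps [d] in both environments ([ʒelɔdi], [ʒelɔd]), so there is no rule changing /d/ to [z] before the ERG suffix.
Therefore /z/ is basic and [d] is derived by word-final hardening (voiced fricatives become stops word-finally).
The one attested form of 'cloud', [linuzi], shows underlying /linuz/. Applying the same rule word-finally gives [linud].

[linud]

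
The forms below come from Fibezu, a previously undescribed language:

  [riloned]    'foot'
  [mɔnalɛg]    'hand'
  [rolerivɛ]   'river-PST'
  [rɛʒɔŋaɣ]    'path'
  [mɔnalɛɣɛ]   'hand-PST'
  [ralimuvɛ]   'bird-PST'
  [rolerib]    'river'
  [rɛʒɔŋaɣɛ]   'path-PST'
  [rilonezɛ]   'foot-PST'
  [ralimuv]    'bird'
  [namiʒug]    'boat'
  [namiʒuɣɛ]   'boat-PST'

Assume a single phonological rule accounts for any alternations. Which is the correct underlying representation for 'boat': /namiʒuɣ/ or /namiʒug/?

The stem for 'boat' ends in [ɣ] in [namiʒuɣɛ] but [g] in [namiʒug].
The stem 'path' ([rɛʒɔŋaɣɛ], [rɛʒɔŋaɣ]) shows [ɣ] unchanged in both environments, so [ɣ] cannot be basic with [g] derived in isolation.
The underlying segment must be /g/; voiced stops become fricatives between vowels, yielding [ɣ] there.

/namiʒug/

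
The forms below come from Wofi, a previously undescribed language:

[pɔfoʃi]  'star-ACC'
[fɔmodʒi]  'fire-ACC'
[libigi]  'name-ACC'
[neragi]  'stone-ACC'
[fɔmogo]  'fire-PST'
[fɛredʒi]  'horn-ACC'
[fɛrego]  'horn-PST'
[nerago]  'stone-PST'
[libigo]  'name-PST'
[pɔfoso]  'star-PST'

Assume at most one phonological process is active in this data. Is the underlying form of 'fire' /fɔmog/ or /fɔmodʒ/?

/fɔmodʒ/

The stem for 'fire' ends in [g] in [fɔmogo] but [dʒ] in [fɔmodʒi].
If /g/ were underlying and a rule turned it into [dʒ] before the ACC suffix, 'name' would also alternate; but it has [g] in both [libigo] and [libigi].
So /dʒ/ is underlying, and a rule of depalatalization — palato-alveolar /dʒ/ and /ʃ/ become [g] and [s] when no front vowel follows — gives [g].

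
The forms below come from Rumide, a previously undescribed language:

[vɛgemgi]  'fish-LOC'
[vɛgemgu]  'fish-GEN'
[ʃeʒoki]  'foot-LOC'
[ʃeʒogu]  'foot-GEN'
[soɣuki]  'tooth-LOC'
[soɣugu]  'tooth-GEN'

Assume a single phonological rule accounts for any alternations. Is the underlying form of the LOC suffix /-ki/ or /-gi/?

/-ki/

The LOC suffix surfaces as [-gi] and [-ki], depending on the final segment of the stem.
The GEN suffix, which begins with [g], is invariant after every stem; so [g] is not altered by any rule here.
The LOC suffix is therefore /-ki/ underlyingly, with post-nasal voicing: voiceless stops become voiced after a nasal.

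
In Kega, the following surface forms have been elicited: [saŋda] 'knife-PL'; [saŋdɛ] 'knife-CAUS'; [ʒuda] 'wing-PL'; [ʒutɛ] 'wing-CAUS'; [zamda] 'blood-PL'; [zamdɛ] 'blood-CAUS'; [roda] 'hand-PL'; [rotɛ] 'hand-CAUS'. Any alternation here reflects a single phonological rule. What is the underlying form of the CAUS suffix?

/-tɛ/

The CAUS suffix surfaces as [-dɛ] and [-tɛ], depending on the final segment of the stem.
The PL suffix, which begins with [d], is invariant after every stem; so [d] is not altered by any rule here.
The CAUS suffix is therefore /-tɛ/ underlyingly, with post-nasal voicing: voiceless stops become voiced after a nasal.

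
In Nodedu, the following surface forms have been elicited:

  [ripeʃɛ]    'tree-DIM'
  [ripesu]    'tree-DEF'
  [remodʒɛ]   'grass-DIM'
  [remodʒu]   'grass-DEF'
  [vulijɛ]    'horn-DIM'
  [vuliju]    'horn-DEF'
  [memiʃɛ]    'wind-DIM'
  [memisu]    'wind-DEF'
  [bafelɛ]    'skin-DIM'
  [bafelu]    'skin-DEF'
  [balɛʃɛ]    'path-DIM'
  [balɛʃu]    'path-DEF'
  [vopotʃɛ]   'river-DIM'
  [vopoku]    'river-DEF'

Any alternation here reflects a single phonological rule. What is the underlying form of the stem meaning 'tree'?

/ripes/

The root 'tree' surfaces as [ripeʃɛ] and [ripesu], with a stem-final [ʃ] ~ [s] alternation.
The stem 'path' ([balɛʃɛ], [balɛʃu]) shows [ʃ] unchanged in both environments, so [ʃ] cannot be basic with [s] derived before the DEF suffix.
Therefore /s/ is basic and [ʃ] is derived by palatalization before a front vowel (/k/ and /s/ become palato-alveolar [tʃ] and [ʃ] before a front vowel).
Hence 'tree' is /ripes/ underlyingly.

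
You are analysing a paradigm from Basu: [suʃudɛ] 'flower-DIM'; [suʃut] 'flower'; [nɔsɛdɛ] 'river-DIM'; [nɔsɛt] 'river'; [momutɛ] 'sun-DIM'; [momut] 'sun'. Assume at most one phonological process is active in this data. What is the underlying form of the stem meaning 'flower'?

The stem for 'flower' ends in [d] in [suʃudɛ] but [t] in [suʃut].
If /t/ were underlying and a rule turned it into [d] before the DIM suffix, 'sun' would also alternate; but it has [t] in both [momutɛ] and [momut].
The underlying segment must be /d/; voiced obstruents become voiceless word-finally, yielding [t] there.

/suʃud/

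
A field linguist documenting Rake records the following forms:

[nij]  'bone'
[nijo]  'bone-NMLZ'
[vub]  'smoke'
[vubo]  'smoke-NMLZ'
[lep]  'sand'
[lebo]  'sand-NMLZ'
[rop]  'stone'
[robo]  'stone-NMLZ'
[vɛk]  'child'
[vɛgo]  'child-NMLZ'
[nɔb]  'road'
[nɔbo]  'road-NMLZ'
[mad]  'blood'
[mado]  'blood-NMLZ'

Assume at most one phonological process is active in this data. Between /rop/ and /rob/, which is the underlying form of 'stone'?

/rop/

The stem for 'stone' ends in [p] in [rop] but [b] in [robo].
The stem 'smoke' ([vub], [vubo]) shows [b] unchanged in both environments, so [b] cannot be basic with [p] derived in isolation.
Therefore /p/ is basic and [b] is derived by intervocalic voicing (voiceless stops become voiced between vowels).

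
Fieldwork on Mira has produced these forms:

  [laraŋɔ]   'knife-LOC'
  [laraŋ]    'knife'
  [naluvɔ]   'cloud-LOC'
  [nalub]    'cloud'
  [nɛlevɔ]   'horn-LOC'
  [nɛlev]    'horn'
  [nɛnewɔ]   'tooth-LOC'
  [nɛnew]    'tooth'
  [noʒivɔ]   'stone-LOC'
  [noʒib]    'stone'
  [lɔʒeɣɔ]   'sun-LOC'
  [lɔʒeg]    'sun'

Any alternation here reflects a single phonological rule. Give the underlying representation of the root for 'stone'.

/noʒib/

In [noʒivɔ] and [noʒib] the final segment of 'stone' alternates: [v] ~ [b].
If /v/ were underlying and a rule turned it into [b] in isolation, 'horn' would also alternate; but it has [v] in both [nɛlevɔ] and [nɛlev].
Therefore /b/ is basic and [v] is derived by intervocalic spirantization (voiced stops become fricatives between vowels).
So 'stone' = /noʒib/.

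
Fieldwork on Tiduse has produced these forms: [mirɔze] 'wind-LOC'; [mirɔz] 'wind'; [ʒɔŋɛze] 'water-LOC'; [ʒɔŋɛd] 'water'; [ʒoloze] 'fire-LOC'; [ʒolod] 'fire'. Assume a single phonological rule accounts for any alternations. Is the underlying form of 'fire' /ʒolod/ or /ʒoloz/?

The root 'fire' surfaces as [ʒoloze] and [ʒolod], with a stem-final [z] ~ [d] alternation.
The stem 'wind' ([mirɔze], [mirɔz]) shows [z] unchanged in both environments, so [z] cannot be basic with [d] derived in isolation.
Therefore /d/ is basic and [z] is derived by intervocalic spirantization (voiced stops become fricatives between vowels).

/ʒolod/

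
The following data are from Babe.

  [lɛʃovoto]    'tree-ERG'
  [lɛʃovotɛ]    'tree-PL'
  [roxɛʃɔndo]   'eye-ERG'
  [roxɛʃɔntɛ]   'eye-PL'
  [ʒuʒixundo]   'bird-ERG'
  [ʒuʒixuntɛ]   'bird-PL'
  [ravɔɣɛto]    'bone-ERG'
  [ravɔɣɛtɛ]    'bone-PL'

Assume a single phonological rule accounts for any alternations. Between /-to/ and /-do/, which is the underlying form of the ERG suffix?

/-do/

The ERG suffix surfaces as [-do] and [-to], depending on the final segment of the stem.
By contrast the PL suffix keeps its initial [t] throughout — that segment must be underlying.
The ERG suffix is therefore /-do/ underlyingly, with post-vocalic devoicing: voiced stops become voiceless after a vowel.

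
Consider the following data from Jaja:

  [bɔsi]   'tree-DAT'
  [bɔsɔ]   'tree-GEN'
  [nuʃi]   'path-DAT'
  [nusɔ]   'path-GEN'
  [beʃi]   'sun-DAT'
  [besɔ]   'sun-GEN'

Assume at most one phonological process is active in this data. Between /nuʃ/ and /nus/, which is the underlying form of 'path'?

'path' shows [ʃ] ~ [s] at the end of the stem ([nuʃi] vs [nusɔ]).
Compare 'tree', with invariant [s] in [bɔsi] and [bɔsɔ]: an analysis with underlying /s/ and a rule producing [ʃ] before the DAT suffix would wrongly predict alternation here too.
So /ʃ/ is underlying, and a rule of depalatalization — palato-alveolar /ʃ/ becomes [s] when no front vowel follows — gives [s].

/nuʃ/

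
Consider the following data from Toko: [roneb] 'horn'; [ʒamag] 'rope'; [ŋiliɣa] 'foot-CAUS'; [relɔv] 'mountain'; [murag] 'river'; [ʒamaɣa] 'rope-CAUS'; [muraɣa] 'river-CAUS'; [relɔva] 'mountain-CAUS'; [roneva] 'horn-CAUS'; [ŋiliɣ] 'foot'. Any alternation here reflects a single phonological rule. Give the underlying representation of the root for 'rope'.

'rope' shows [ɣ] ~ [g] at the end of the stem ([ʒamaɣa] vs [ʒamag]).
Compare 'foot', with invariant [ɣ] in [ŋiliɣa] and [ŋiliɣ]: an analysis with underlying /ɣ/ and a rule producing [g] in isolation would wrongly predict alternation here too.
So /g/ is underlying, and a rule of intervocalic spirantization — voiced stops become fricatives between vowels — gives [ɣ].
So 'rope' = /ʒamag/.

/ʒamag/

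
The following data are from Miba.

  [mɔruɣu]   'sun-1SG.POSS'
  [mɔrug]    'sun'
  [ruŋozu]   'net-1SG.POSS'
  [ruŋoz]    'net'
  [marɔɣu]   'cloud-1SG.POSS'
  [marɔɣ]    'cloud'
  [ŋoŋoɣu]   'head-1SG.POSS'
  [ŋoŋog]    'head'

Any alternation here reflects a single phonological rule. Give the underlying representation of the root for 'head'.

The root 'head' surfaces as [ŋoŋoɣu] and [ŋoŋog], with a stem-final [ɣ] ~ [g] alternation.
But 'cloud' keeps [ɣ] in both environments ([marɔɣu], [marɔɣ]), so there is no rule changing /ɣ/ to [g] in isolation.
So /g/ is underlying, and a rule of intervocalic spirantization — voiced stops become fricatives between vowels — gives [ɣ].

/ŋoŋog/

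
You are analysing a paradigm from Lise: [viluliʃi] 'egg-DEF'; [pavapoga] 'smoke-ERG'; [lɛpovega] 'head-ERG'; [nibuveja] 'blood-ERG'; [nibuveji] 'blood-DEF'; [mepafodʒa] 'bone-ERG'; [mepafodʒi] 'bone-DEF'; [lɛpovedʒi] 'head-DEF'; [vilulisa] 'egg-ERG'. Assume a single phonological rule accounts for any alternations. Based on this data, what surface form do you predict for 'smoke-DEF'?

[pavapodʒi]

The root 'head' surfaces as [lɛpovedʒi] and [lɛpovega], with a stem-final [dʒ] ~ [g] alternation.
The stem 'bone' ([mepafodʒi], [mepafodʒa]) shows [dʒ] unchanged in both environments, so [dʒ] cannot be basic with [g] derived before the ERG suffix.
So /g/ is underlying, and a rule of palatalization before a front vowel — /g/ and /s/ become palato-alveolar [dʒ] and [ʃ] before a front vowel — gives [dʒ].
The one attested form of 'smoke', [pavapoga], shows underlying /pavapog/. Applying the same rule before a front vowel gives [pavapodʒi].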